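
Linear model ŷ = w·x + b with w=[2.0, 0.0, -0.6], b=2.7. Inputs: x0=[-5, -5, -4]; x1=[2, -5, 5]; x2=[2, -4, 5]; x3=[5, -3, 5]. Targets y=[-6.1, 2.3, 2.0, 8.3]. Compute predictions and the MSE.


ŷ0 = (2.0)·(-5) + (0.0)·(-5) + (-0.6)·(-4) + 2.7 = -4.9
ŷ1 = (2.0)·(2) + (0.0)·(-5) + (-0.6)·(5) + 2.7 = 3.7
ŷ2 = (2.0)·(2) + (0.0)·(-4) + (-0.6)·(5) + 2.7 = 3.7
ŷ3 = (2.0)·(5) + (0.0)·(-3) + (-0.6)·(5) + 2.7 = 9.7
errors² = [1.44, 1.96, 2.89, 1.96]
MSE = 8.2500/4 = 2.0625

2.0625


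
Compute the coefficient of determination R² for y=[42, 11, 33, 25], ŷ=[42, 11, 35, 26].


ȳ = 27.75
SS_res = Σ(y-ŷ)² = 5
SS_tot = Σ(y-ȳ)² = 518.75
R² = 1 - SS_res/SS_tot = 1 - 0.0096 = 0.9904

0.9904


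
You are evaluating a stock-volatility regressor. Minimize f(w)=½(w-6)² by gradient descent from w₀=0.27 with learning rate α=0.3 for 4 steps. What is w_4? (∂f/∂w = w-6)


step 1: grad = 0.27-6 = -5.73; w = 0.27 - 0.3·(-5.73) = 1.989
step 2: grad = 1.989-6 = -4.011; w = 1.989 - 0.3·(-4.011) = 3.1923
step 3: grad = 3.1923-6 = -2.8077; w = 3.1923 - 0.3·(-2.8077) = 4.03461
step 4: grad = 4.03461-6 = -1.96539; w = 4.03461 - 0.3·(-1.96539) = 4.624227

4.624227


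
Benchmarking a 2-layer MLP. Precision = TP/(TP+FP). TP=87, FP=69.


Precision = TP/(TP+FP)
= 87/(87+69)
= 87/156 = 55.77%

55.77%


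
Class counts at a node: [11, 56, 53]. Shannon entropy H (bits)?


Probabilities: [11/120, 56/120, 53/120] ≈ [0.0917, 0.4667, 0.4417]
H = -((11/120)·log₂(11/120) + (56/120)·log₂(56/120) + (53/120)·log₂(53/120))
  = 1.3498 bits

1.3498 bits


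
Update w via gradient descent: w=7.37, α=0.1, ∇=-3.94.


w_new = w - α·∇
= 7.37 - 0.1·-3.94
= 7.37 + 0.394
= 7.764

7.764


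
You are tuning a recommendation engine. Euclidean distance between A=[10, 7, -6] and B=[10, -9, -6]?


d = √((10-10)² + (7+ 9)² + (-6+ 6)²)
  = √(0 + 256 + 0)
  = √256 = 16.0

16.0


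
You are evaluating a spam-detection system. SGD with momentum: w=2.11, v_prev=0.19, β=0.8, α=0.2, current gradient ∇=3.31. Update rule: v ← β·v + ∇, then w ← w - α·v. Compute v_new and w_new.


v_new = 0.8·0.19 + 3.31 = 0.152 + 3.31 = 3.462
w_new = 2.11 - 0.2·3.462 = 2.11 - 0.6924 = 1.4176

v_new=3.462, w_new=1.4176


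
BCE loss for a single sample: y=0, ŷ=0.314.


BCE = -[y·ln(p) + (1-y)·ln(1-p)]
= -0 - 1·ln(1-0.314)
= -ln(0.686) = 0.3769

0.3769


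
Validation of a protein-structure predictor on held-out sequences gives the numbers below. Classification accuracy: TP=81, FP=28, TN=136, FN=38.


Accuracy = (TP+TN)/(TP+TN+FP+FN)
= (81+136)/(283)
= 217/283 = 76.68%

76.68%


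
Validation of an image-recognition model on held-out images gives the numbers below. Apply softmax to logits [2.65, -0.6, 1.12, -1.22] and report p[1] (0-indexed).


Exponentials: e^2.65=14.154, e^-0.6=0.5488, e^1.12=3.0649, e^-1.22=0.2952
Sum = 18.0629
Softmax = [0.7836, 0.0304, 0.1697, 0.0163]
p[1] = 0.5488/18.0629 = 0.0304

0.0304


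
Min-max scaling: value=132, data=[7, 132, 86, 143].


min=7, max=143
(132-7)/(143-7) = 125/136 = 0.9191

0.9191


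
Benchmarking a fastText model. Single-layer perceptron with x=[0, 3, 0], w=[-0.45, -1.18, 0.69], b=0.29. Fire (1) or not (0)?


z = (0)·(-0.45) + (3)·(-1.18) + (0)·(0.69) + 0.29
  = -3.25
step(z) = 0 (z<0)

0


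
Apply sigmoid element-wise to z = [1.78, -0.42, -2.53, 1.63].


σ(1.78) = 1/(1+e^-1.78) = 0.8557
σ(-0.42) = 1/(1+e^0.42) = 0.3965
σ(-2.53) = 1/(1+e^2.53) = 0.0738
σ(1.63) = 1/(1+e^-1.63) = 0.8362
result = [0.8557, 0.3965, 0.0738, 0.8362]

[0.8557, 0.3965, 0.0738, 0.8362]


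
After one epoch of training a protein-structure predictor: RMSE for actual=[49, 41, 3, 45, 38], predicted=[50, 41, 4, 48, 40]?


MSE = 15/5 = 3
RMSE = √(15/5) = 1.7321

1.7321


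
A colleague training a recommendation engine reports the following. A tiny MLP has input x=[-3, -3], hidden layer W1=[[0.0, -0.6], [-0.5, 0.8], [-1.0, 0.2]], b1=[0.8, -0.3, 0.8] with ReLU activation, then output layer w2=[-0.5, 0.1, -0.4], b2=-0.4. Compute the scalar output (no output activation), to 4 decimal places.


z1[0] = (0.0)·(-3) + (-0.6)·(-3) + 0.8 = 2.6
z1[1] = (-0.5)·(-3) + (0.8)·(-3) - 0.3 = -1.2
z1[2] = (-1.0)·(-3) + (0.2)·(-3) + 0.8 = 3.2
h = ReLU(z1) = [2.6, 0.0, 3.2]
output = (-0.5)·(2.6) + (0.1)·(0.0) + (-0.4)·(3.2) - 0.4 = -2.98

-2.98


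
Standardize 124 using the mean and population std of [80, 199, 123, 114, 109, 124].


μ = 124.8333, σ = 36.2465
z = (124 - 124.8333)/36.2465 = -0.023

-0.023


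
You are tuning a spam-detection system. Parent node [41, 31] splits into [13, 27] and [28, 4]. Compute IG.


Parent = [41, 31], H_parent = 0.986
H_left = 0.9097 (n=40), H_right = 0.5436 (n=32)
H_children = (40/72)·0.9097 + (32/72)·0.5436 = 0.747
IG = 0.986 - 0.747 = 0.239

0.239


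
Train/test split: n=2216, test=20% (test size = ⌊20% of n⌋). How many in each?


Test = ⌊2216·20/100⌋ = 443
Train = 2216 - 443 = 1773

Train: 1773, Test: 443


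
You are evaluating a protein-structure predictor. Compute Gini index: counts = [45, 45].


Probabilities: [45/90, 45/90] ≈ [0.5, 0.5]
Σpᵢ² = (2025 + 2025)/90² = 4050/8100
Gini = 1 - Σpᵢ² = 1 - 4050/8100 = 0.5

0.5


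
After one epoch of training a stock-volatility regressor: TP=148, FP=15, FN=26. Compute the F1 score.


Precision = 148/163 = 0.908
Recall = 148/174 = 0.8506
F1 = 2·P·R/(P+R) = 2·TP/(2·TP+FP+FN) = 296/(296+15+26) = 296/337 = 0.8783

0.8783


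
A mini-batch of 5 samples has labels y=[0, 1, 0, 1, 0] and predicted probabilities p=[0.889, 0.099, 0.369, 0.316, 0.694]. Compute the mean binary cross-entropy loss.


L[0] = -ln(1-0.889) = -ln(0.111) = 2.1982
L[1] = -ln(0.099) = 2.3126
L[2] = -ln(1-0.369) = -ln(0.631) = 0.4604
L[3] = -ln(0.316) = 1.152
L[4] = -ln(1-0.694) = -ln(0.306) = 1.1842
mean = (2.1982 + 2.3126 + 0.4604 + 1.152 + 1.1842)/5 = 1.4615

1.4615


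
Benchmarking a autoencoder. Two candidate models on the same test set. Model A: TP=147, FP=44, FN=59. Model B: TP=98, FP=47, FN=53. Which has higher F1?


Model A: P=147/191=0.7696, R=147/206=0.7136, F1=2PR/(P+R)=2TP/(2TP+FP+FN)=294/397=0.7406
Model B: P=98/145=0.6759, R=98/151=0.649, F1=2PR/(P+R)=2TP/(2TP+FP+FN)=196/296=0.6622
0.7406 > 0.6622 → Model A

Model A


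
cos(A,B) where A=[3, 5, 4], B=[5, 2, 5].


A·B = 3·5 + 5·2 + 4·5 = 45
‖A‖ = √50 = 7.0711, ‖B‖ = √54 = 7.3485
cos = 45/(√50·√54) = 45/√2700 = 0.866

0.866


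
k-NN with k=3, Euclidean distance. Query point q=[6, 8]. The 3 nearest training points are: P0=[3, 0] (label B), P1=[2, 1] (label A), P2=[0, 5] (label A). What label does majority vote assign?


d(q,P0) = 8.544  (label B)
d(q,P1) = 8.0623  (label A)
d(q,P2) = 6.7082  (label A)
Votes: A=2, B=1
Majority → A

A


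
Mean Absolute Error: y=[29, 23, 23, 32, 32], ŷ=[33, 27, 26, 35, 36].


Absolute errors: |29-33|=4, |23-27|=4, |23-26|=3, |32-35|=3, |32-36|=4
Sum = 18
MAE = 18/5 = 18/5

18/5


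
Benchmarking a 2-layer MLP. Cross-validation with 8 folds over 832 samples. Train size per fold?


Fold size = 832/8 = 104
Training per fold = 832 - 104 = 728

728


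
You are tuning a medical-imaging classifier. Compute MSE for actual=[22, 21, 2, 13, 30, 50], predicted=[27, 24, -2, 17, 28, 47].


Squared errors: (22-27)²=25, (21-24)²=9, (2+ 2)²=16, (13-17)²=16, (30-28)²=4, (50-47)²=9
Sum = 79
MSE = 79/6 = 79/6

79/6


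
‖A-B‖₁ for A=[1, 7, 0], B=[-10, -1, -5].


d = |1+ 10| + |7+ 1| + |0+ 5|
  = 11 + 8 + 5
  = 24

24


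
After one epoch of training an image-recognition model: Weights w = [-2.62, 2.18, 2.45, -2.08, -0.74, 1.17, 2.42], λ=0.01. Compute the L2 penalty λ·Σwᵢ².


‖w‖₂² = (-2.62)² + (2.18)² + (2.45)² + (-2.08)² + (-0.74)² + (1.17)² + (2.42)²
     = 6.8644 + 4.7524 + 6.0025 + 4.3264 + 0.5476 + 1.3689 + 5.8564
     = 29.7186
λ·‖w‖₂² = 0.01·29.7186 = 0.297186

0.297186


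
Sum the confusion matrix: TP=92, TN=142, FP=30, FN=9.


Total = TP + TN + FP + FN
= 92 + 142 + 30 + 9
= 273
(Predicted positive: 122, predicted negative: 151)

273


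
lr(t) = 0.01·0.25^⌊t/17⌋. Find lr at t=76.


n_drops = ⌊76/17⌋ = 4
lr = 0.01·0.25^4 = 0.01·0.00390625 = 0.0000390625

0.0000390625


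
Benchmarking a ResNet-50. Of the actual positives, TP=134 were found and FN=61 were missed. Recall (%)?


Recall = TP/(TP+FN)
= 134/(134+61)
= 134/195 = 68.72%

68.72%


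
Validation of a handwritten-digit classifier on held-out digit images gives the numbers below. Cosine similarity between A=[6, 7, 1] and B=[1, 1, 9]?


A·B = 6·1 + 7·1 + 1·9 = 22
‖A‖ = √86 = 9.2736, ‖B‖ = √83 = 9.1104
cos = 22/(√86·√83) = 22/√7138 = 0.2604

0.2604


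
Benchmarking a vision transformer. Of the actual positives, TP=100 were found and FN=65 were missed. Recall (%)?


Recall = TP/(TP+FN)
= 100/(100+65)
= 100/165 = 60.61%

60.61%


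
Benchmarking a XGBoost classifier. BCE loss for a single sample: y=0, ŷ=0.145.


BCE = -[y·ln(p) + (1-y)·ln(1-p)]
= -0 - 1·ln(1-0.145)
= -ln(0.855) = 0.1567

0.1567


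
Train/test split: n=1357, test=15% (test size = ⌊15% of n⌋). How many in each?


Test = ⌊1357·15/100⌋ = 203
Train = 1357 - 203 = 1154

Train: 1154, Test: 203


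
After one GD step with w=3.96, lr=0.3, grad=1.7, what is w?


w_new = w - α·∇
= 3.96 - 0.3·1.7
= 3.96 - 0.51
= 3.45

3.45


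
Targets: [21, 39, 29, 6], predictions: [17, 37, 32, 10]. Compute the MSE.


Squared errors: (21-17)²=16, (39-37)²=4, (29-32)²=9, (6-10)²=16
Sum = 45
MSE = 45/4 = 45/4

45/4


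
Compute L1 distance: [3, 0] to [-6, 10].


d = |3+ 6| + |0-10|
  = 9 + 10
  = 19

19


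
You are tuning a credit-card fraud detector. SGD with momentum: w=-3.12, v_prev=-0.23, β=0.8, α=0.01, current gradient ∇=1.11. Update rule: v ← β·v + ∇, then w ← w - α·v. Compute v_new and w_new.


v_new = 0.8·-0.23 + 1.11 = -0.184 + 1.11 = 0.926
w_new = -3.12 - 0.01·0.926 = -3.12 - 0.00926 = -3.12926

v_new=0.926, w_new=-3.12926


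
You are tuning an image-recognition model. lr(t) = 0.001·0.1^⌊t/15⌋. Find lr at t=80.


n_drops = ⌊80/15⌋ = 5
lr = 0.001·0.1^5 = 0.001·0.00001 = 0.00000001

0.00000001


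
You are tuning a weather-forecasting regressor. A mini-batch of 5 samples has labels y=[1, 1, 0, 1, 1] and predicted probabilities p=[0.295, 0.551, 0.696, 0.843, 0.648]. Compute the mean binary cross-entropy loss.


L[0] = -ln(0.295) = 1.2208
L[1] = -ln(0.551) = 0.596
L[2] = -ln(1-0.696) = -ln(0.304) = 1.1907
L[3] = -ln(0.843) = 0.1708
L[4] = -ln(0.648) = 0.4339
mean = (1.2208 + 0.596 + 1.1907 + 0.1708 + 0.4339)/5 = 0.7224

0.7224


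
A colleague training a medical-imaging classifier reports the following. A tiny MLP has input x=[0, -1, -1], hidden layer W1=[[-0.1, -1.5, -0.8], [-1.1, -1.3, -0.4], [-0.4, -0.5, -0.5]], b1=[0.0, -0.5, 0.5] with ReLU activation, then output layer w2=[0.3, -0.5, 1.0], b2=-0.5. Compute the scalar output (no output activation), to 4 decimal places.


z1[0] = (-0.1)·(0) + (-1.5)·(-1) + (-0.8)·(-1) + 0.0 = 2.3
z1[1] = (-1.1)·(0) + (-1.3)·(-1) + (-0.4)·(-1) - 0.5 = 1.2
z1[2] = (-0.4)·(0) + (-0.5)·(-1) + (-0.5)·(-1) + 0.5 = 1.5
h = ReLU(z1) = [2.3, 1.2, 1.5]
output = (0.3)·(2.3) + (-0.5)·(1.2) + (1.0)·(1.5) - 0.5 = 1.09

1.09


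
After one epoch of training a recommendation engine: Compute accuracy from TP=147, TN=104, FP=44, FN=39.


Accuracy = (TP+TN)/(TP+TN+FP+FN)
= (147+104)/(334)
= 251/334 = 75.15%

75.15%


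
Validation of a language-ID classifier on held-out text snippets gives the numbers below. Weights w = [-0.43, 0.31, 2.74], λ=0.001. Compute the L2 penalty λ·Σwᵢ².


‖w‖₂² = (-0.43)² + (0.31)² + (2.74)²
     = 0.1849 + 0.0961 + 7.5076
     = 7.7886
λ·‖w‖₂² = 0.001·7.7886 = 0.007789

0.007789


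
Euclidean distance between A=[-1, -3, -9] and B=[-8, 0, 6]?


d = √((-1+ 8)² + (-3-0)² + (-9-6)²)
  = √(49 + 9 + 225)
  = √283 = 16.8226

16.8226


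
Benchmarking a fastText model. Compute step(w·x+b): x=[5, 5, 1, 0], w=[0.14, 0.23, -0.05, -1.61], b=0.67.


z = (5)·(0.14) + (5)·(0.23) + (1)·(-0.05) + (0)·(-1.61) + 0.67
  = 2.47
step(z) = 1 (z≥0)

1


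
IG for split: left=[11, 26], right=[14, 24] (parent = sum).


Parent = [25, 50], H_parent = 0.9183
H_left = 0.878 (n=37), H_right = 0.9495 (n=38)
H_children = (37/75)·0.878 + (38/75)·0.9495 = 0.9142
IG = 0.9183 - 0.9142 = 0.0041

0.0041


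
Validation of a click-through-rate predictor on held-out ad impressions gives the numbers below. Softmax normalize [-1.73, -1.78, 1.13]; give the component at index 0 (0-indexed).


Exponentials: e^-1.73=0.1773, e^-1.78=0.1686, e^1.13=3.0957
Sum = 3.4416
Softmax = [0.0515, 0.049, 0.8995]
p[0] = 0.1773/3.4416 = 0.0515

0.0515


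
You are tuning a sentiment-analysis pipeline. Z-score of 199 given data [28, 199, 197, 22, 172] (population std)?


μ = 123.6, σ = 81.0891
z = (199 - 123.6)/81.0891 = 0.9298

0.9298


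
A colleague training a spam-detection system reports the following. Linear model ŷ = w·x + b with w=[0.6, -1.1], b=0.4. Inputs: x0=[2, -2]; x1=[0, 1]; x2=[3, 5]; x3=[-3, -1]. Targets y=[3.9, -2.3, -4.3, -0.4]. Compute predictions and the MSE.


ŷ0 = (0.6)·(2) + (-1.1)·(-2) + 0.4 = 3.8
ŷ1 = (0.6)·(0) + (-1.1)·(1) + 0.4 = -0.7
ŷ2 = (0.6)·(3) + (-1.1)·(5) + 0.4 = -3.3
ŷ3 = (0.6)·(-3) + (-1.1)·(-1) + 0.4 = -0.3
errors² = [0.01, 2.56, 1.0, 0.01]
MSE = 3.5800/4 = 0.895

0.895


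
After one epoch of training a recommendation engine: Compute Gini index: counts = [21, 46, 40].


Probabilities: [21/107, 46/107, 40/107] ≈ [0.1963, 0.4299, 0.3738]
Σpᵢ² = (441 + 2116 + 1600)/107² = 4157/11449
Gini = 1 - Σpᵢ² = 1 - 4157/11449 = 0.6369

0.6369


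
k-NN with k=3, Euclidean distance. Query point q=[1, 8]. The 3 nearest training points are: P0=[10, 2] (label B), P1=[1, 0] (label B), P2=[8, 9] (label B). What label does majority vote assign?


d(q,P0) = 10.8167  (label B)
d(q,P1) = 8.0  (label B)
d(q,P2) = 7.0711  (label B)
Votes: A=0, B=3
Majority → B

B


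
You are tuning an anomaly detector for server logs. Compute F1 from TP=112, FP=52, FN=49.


Precision = 112/164 = 0.6829
Recall = 112/161 = 0.6957
F1 = 2·P·R/(P+R) = 2·TP/(2·TP+FP+FN) = 224/(224+52+49) = 224/325 = 0.6892

0.6892


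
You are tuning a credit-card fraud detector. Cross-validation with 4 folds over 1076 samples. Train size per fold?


Fold size = 1076/4 = 269
Training per fold = 1076 - 269 = 807

807


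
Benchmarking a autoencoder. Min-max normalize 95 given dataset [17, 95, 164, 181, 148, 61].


min=17, max=181
(95-17)/(181-17) = 78/164 = 0.4756

0.4756


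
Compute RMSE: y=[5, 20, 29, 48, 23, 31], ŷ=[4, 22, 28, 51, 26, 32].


MSE = 25/6 = 4.1667
RMSE = √(25/6) = 2.0412

2.0412


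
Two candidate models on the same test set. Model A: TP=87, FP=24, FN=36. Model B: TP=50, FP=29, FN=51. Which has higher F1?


Model A: P=87/111=0.7838, R=87/123=0.7073, F1=2PR/(P+R)=2TP/(2TP+FP+FN)=174/234=0.7436
Model B: P=50/79=0.6329, R=50/101=0.495, F1=2PR/(P+R)=2TP/(2TP+FP+FN)=100/180=0.5556
0.7436 > 0.5556 → Model A

Model A


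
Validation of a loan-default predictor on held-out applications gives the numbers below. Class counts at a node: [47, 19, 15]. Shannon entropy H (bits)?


Probabilities: [47/81, 19/81, 15/81] ≈ [0.5802, 0.2346, 0.1852]
H = -((47/81)·log₂(47/81) + (19/81)·log₂(19/81) + (15/81)·log₂(15/81))
  = 1.3969 bits

1.3969 bits


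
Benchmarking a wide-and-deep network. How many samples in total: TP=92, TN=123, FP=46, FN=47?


Total = TP + TN + FP + FN
= 92 + 123 + 46 + 47
= 308
(Predicted positive: 138, predicted negative: 170)

308


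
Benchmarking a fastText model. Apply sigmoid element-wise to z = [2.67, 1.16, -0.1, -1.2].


σ(2.67) = 1/(1+e^-2.67) = 0.9352
σ(1.16) = 1/(1+e^-1.16) = 0.7613
σ(-0.1) = 1/(1+e^0.1) = 0.475
σ(-1.2) = 1/(1+e^1.2) = 0.2315
result = [0.9352, 0.7613, 0.475, 0.2315]

[0.9352, 0.7613, 0.475, 0.2315]


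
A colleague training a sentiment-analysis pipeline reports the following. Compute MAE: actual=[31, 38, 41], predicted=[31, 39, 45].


Absolute errors: |31-31|=0, |38-39|=1, |41-45|=4
Sum = 5
MAE = 5/3 = 5/3

5/3


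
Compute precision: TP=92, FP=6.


Precision = TP/(TP+FP)
= 92/(92+6)
= 92/98 = 93.88%

93.88%


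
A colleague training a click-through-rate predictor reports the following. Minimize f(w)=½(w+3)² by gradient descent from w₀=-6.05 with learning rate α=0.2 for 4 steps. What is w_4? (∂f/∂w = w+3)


step 1: grad = -6.05+3 = -3.05; w = -6.05 - 0.2·(-3.05) = -5.44
step 2: grad = -5.44+3 = -2.44; w = -5.44 - 0.2·(-2.44) = -4.952
step 3: grad = -4.952+3 = -1.952; w = -4.952 - 0.2·(-1.952) = -4.5616
step 4: grad = -4.5616+3 = -1.5616; w = -4.5616 - 0.2·(-1.5616) = -4.24928

-4.24928


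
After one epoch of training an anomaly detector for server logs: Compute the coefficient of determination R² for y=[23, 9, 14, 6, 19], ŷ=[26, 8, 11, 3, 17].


ȳ = 14.2
SS_res = Σ(y-ŷ)² = 32
SS_tot = Σ(y-ȳ)² = 194.8
R² = 1 - SS_res/SS_tot = 1 - 0.1643 = 0.8357

0.8357


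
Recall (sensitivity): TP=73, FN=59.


Recall = TP/(TP+FN)
= 73/(73+59)
= 73/132 = 55.3%

55.3%


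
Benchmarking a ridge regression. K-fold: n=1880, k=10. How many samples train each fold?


Fold size = 1880/10 = 188
Training per fold = 1880 - 188 = 1692

1692


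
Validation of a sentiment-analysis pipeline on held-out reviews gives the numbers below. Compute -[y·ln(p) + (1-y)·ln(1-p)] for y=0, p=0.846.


BCE = -[y·ln(p) + (1-y)·ln(1-p)]
= -0 - 1·ln(1-0.846)
= -ln(0.154) = 1.8708

1.8708


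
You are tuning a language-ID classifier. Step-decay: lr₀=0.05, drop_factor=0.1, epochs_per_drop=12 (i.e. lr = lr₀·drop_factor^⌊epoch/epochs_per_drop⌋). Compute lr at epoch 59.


n_drops = ⌊59/12⌋ = 4
lr = 0.05·0.1^4 = 0.05·0.0001 = 0.000005

0.000005


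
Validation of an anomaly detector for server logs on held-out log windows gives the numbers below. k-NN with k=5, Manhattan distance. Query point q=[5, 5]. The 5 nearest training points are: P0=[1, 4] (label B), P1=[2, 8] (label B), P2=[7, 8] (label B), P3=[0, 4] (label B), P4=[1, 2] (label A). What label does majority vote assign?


d(q,P0) = 5  (label B)
d(q,P1) = 6  (label B)
d(q,P2) = 5  (label B)
d(q,P3) = 6  (label B)
d(q,P4) = 7  (label A)
Votes: A=1, B=4
Majority → B

B


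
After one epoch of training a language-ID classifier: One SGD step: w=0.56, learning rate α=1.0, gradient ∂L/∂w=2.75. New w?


w_new = w - α·∇
= 0.56 - 1.0·2.75
= 0.56 - 2.75
= -2.19

-2.19


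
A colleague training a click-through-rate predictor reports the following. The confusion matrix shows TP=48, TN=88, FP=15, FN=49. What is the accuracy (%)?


Accuracy = (TP+TN)/(TP+TN+FP+FN)
= (48+88)/(200)
= 136/200 = 68.0%

68.0%


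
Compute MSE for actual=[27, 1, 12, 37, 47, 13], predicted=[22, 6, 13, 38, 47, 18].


Squared errors: (27-22)²=25, (1-6)²=25, (12-13)²=1, (37-38)²=1, (47-47)²=0, (13-18)²=25
Sum = 77
MSE = 77/6 = 77/6

77/6


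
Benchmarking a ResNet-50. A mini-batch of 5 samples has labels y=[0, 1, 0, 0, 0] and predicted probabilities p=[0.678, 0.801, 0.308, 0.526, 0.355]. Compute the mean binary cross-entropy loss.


L[0] = -ln(1-0.678) = -ln(0.322) = 1.1332
L[1] = -ln(0.801) = 0.2219
L[2] = -ln(1-0.308) = -ln(0.692) = 0.3682
L[3] = -ln(1-0.526) = -ln(0.474) = 0.7465
L[4] = -ln(1-0.355) = -ln(0.645) = 0.4385
mean = (1.1332 + 0.2219 + 0.3682 + 0.7465 + 0.4385)/5 = 0.5817

0.5817


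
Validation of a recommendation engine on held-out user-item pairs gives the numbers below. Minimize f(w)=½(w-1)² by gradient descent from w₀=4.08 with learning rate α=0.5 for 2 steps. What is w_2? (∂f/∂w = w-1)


step 1: grad = 4.08-1 = 3.08; w = 4.08 - 0.5·(3.08) = 2.54
step 2: grad = 2.54-1 = 1.54; w = 2.54 - 0.5·(1.54) = 1.77

1.77


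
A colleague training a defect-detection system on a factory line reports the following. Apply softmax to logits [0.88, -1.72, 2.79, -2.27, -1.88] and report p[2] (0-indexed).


Exponentials: e^0.88=2.4109, e^-1.72=0.1791, e^2.79=16.281, e^-2.27=0.1033, e^-1.88=0.1526
Sum = 19.1269
Softmax = [0.126, 0.0094, 0.8512, 0.0054, 0.008]
p[2] = 16.281/19.1269 = 0.8512

0.8512


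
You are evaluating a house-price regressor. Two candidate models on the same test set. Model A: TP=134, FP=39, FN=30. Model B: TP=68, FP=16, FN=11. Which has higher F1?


Model A: P=134/173=0.7746, R=134/164=0.8171, F1=2PR/(P+R)=2TP/(2TP+FP+FN)=268/337=0.7953
Model B: P=68/84=0.8095, R=68/79=0.8608, F1=2PR/(P+R)=2TP/(2TP+FP+FN)=136/163=0.8344
0.7953 < 0.8344 → Model B

Model B


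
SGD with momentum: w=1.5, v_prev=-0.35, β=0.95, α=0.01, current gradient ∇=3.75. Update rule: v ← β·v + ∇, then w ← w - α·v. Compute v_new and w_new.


v_new = 0.95·-0.35 + 3.75 = -0.3325 + 3.75 = 3.4175
w_new = 1.5 - 0.01·3.4175 = 1.5 - 0.034175 = 1.465825

v_new=3.4175, w_new=1.465825


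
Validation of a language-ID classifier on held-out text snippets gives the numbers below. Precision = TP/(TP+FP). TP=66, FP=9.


Precision = TP/(TP+FP)
= 66/(66+9)
= 66/75 = 88.0%

88.0%


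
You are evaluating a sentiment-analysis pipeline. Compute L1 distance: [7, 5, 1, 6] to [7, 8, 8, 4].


d = |7-7| + |5-8| + |1-8| + |6-4|
  = 0 + 3 + 7 + 2
  = 12

12


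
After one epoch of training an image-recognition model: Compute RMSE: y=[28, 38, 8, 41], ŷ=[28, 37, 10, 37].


MSE = 21/4 = 5.25
RMSE = √(21/4) = 2.2913

2.2913


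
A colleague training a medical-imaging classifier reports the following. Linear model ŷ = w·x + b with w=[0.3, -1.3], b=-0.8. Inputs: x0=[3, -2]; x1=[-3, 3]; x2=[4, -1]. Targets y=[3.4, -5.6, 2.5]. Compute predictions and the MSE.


ŷ0 = (0.3)·(3) + (-1.3)·(-2) - 0.8 = 2.7
ŷ1 = (0.3)·(-3) + (-1.3)·(3) - 0.8 = -5.6
ŷ2 = (0.3)·(4) + (-1.3)·(-1) - 0.8 = 1.7
errors² = [0.49, 0.0, 0.64]
MSE = 1.1300/3 = 0.3767

0.3767


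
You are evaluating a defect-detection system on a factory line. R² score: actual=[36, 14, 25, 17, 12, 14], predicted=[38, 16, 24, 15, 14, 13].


ȳ = 19.6667
SS_res = Σ(y-ŷ)² = 18
SS_tot = Σ(y-ȳ)² = 425.33
R² = 1 - SS_res/SS_tot = 1 - 0.0423 = 0.9577

0.9577


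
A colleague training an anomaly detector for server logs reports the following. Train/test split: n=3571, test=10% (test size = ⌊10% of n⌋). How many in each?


Test = ⌊3571·10/100⌋ = 357
Train = 3571 - 357 = 3214

Train: 3214, Test: 357


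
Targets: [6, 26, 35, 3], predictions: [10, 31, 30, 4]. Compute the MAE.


Absolute errors: |6-10|=4, |26-31|=5, |35-30|=5, |3-4|=1
Sum = 15
MAE = 15/4 = 15/4

15/4


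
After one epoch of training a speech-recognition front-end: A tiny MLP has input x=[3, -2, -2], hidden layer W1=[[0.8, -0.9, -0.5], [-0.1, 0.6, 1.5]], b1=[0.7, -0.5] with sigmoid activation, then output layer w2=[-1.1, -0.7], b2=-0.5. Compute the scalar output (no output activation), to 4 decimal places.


z1[0] = (0.8)·(3) + (-0.9)·(-2) + (-0.5)·(-2) + 0.7 = 5.9
z1[1] = (-0.1)·(3) + (0.6)·(-2) + (1.5)·(-2) - 0.5 = -5.0
h = sigmoid(z1) = [0.9973, 0.0067]
output = (-1.1)·(0.9973) + (-0.7)·(0.0067) - 0.5 = -1.6017

-1.6017


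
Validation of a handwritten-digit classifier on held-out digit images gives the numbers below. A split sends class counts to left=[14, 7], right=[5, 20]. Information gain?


Parent = [19, 27], H_parent = 0.9781
H_left = 0.9183 (n=21), H_right = 0.7219 (n=25)
H_children = (21/46)·0.9183 + (25/46)·0.7219 = 0.8116
IG = 0.9781 - 0.8116 = 0.1665

0.1665


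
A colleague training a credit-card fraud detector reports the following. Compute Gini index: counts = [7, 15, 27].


Probabilities: [7/49, 15/49, 27/49] ≈ [0.1429, 0.3061, 0.551]
Σpᵢ² = (49 + 225 + 729)/49² = 1003/2401
Gini = 1 - Σpᵢ² = 1 - 1003/2401 = 0.5823

0.5823


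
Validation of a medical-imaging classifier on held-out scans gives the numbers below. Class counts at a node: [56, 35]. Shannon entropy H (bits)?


Probabilities: [56/91, 35/91] ≈ [0.6154, 0.3846]
H = -((56/91)·log₂(56/91) + (35/91)·log₂(35/91))
  = 0.9612 bits

0.9612 bits


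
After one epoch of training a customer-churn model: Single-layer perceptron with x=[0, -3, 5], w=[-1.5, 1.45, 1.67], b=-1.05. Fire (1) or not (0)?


z = (0)·(-1.5) + (-3)·(1.45) + (5)·(1.67) - 1.05
  = 2.95
step(z) = 1 (z≥0)

1


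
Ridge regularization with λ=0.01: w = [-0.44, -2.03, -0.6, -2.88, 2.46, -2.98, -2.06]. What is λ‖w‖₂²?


‖w‖₂² = (-0.44)² + (-2.03)² + (-0.6)² + (-2.88)² + (2.46)² + (-2.98)² + (-2.06)²
     = 0.1936 + 4.1209 + 0.36 + 8.2944 + 6.0516 + 8.8804 + 4.2436
     = 32.1445
λ·‖w‖₂² = 0.01·32.1445 = 0.321445

0.321445


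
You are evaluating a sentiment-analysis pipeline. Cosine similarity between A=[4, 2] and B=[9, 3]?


A·B = 4·9 + 2·3 = 42
‖A‖ = √20 = 4.4721, ‖B‖ = √90 = 9.4868
cos = 42/(√20·√90) = 42/√1800 = 0.9899

0.9899


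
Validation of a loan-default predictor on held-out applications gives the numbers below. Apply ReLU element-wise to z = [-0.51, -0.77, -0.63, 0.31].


ReLU(-0.51) = max(0, -0.51) = 0.0
ReLU(-0.77) = max(0, -0.77) = 0.0
ReLU(-0.63) = max(0, -0.63) = 0.0
ReLU(0.31) = max(0, 0.31) = 0.31
result = [0.0, 0.0, 0.0, 0.31]

[0.0, 0.0, 0.0, 0.31]


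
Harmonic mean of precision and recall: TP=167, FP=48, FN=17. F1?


Precision = 167/215 = 0.7767
Recall = 167/184 = 0.9076
F1 = 2·P·R/(P+R) = 2·TP/(2·TP+FP+FN) = 334/(334+48+17) = 334/399 = 0.8371

0.8371


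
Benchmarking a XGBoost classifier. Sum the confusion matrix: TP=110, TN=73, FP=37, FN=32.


Total = TP + TN + FP + FN
= 110 + 73 + 37 + 32
= 252
(Predicted positive: 147, predicted negative: 105)

252


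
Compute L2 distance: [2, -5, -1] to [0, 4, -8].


d = √((2-0)² + (-5-4)² + (-1+ 8)²)
  = √(4 + 81 + 49)
  = √134 = 11.5758

11.5758


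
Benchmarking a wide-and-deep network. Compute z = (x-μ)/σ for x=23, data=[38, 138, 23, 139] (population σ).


μ = 84.5, σ = 54.2609
z = (23 - 84.5)/54.2609 = -1.1334

-1.1334


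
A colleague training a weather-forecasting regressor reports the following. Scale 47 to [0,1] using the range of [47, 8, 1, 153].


min=1, max=153
(47-1)/(153-1) = 46/152 = 0.3026

0.3026


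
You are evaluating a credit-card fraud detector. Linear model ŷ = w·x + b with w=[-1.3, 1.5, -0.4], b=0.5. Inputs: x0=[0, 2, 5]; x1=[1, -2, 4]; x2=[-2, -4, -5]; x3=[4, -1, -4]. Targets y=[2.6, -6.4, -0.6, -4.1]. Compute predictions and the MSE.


ŷ0 = (-1.3)·(0) + (1.5)·(2) + (-0.4)·(5) + 0.5 = 1.5
ŷ1 = (-1.3)·(1) + (1.5)·(-2) + (-0.4)·(4) + 0.5 = -5.4
ŷ2 = (-1.3)·(-2) + (1.5)·(-4) + (-0.4)·(-5) + 0.5 = -0.9
ŷ3 = (-1.3)·(4) + (1.5)·(-1) + (-0.4)·(-4) + 0.5 = -4.6
errors² = [1.21, 1.0, 0.09, 0.25]
MSE = 2.5500/4 = 0.6375

0.6375


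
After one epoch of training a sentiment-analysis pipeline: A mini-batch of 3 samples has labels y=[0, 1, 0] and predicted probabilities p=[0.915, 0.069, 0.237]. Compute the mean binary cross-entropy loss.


L[0] = -ln(1-0.915) = -ln(0.085) = 2.4651
L[1] = -ln(0.069) = 2.6736
L[2] = -ln(1-0.237) = -ln(0.763) = 0.2705
mean = (2.4651 + 2.6736 + 0.2705)/3 = 1.8031

1.8031


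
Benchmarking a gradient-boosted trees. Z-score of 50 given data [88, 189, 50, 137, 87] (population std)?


μ = 110.2, σ = 48.1307
z = (50 - 110.2)/48.1307 = -1.2508

-1.2508


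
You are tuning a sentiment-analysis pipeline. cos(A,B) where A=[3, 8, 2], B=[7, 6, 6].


A·B = 3·7 + 8·6 + 2·6 = 81
‖A‖ = √77 = 8.775, ‖B‖ = √121 = 11
cos = 81/(√77·√121) = 81/√9317 = 0.8392

0.8392


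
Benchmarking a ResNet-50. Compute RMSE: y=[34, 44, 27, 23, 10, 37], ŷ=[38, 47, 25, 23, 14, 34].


MSE = 54/6 = 9
RMSE = √(54/6) = 3.0

3.0


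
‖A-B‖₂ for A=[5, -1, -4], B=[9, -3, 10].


d = √((5-9)² + (-1+ 3)² + (-4-10)²)
  = √(16 + 4 + 196)
  = √216 = 14.6969

14.6969


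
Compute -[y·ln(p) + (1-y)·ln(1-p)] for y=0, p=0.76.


BCE = -[y·ln(p) + (1-y)·ln(1-p)]
= -0 - 1·ln(1-0.76)
= -ln(0.24) = 1.4271

1.4271


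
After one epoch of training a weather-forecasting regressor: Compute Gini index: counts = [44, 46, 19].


Probabilities: [44/109, 46/109, 19/109] ≈ [0.4037, 0.422, 0.1743]
Σpᵢ² = (1936 + 2116 + 361)/109² = 4413/11881
Gini = 1 - Σpᵢ² = 1 - 4413/11881 = 0.6286

0.6286


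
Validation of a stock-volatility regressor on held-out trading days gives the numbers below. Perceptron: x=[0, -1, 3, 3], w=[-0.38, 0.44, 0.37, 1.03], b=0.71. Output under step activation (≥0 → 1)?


z = (0)·(-0.38) + (-1)·(0.44) + (3)·(0.37) + (3)·(1.03) + 0.71
  = 4.47
step(z) = 1 (z≥0)

1


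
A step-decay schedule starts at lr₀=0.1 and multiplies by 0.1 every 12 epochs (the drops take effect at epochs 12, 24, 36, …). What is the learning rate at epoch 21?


n_drops = ⌊21/12⌋ = 1
lr = 0.1·0.1^1 = 0.1·0.1 = 0.01

0.01


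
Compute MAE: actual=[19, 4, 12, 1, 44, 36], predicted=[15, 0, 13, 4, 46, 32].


Absolute errors: |19-15|=4, |4-0|=4, |12-13|=1, |1-4|=3, |44-46|=2, |36-32|=4
Sum = 18
MAE = 18/6 = 3

3


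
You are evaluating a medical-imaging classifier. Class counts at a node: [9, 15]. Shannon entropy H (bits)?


Probabilities: [9/24, 15/24] ≈ [0.375, 0.625]
H = -((9/24)·log₂(9/24) + (15/24)·log₂(15/24))
  = 0.9544 bits

0.9544 bits


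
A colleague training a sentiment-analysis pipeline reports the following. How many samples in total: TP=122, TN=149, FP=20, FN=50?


Total = TP + TN + FP + FN
= 122 + 149 + 20 + 50
= 341
(Predicted positive: 142, predicted negative: 199)

341


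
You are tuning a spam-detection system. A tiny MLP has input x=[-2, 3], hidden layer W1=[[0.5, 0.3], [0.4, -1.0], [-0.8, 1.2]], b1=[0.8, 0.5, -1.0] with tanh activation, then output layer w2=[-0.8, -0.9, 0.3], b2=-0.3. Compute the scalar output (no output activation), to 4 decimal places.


z1[0] = (0.5)·(-2) + (0.3)·(3) + 0.8 = 0.7
z1[1] = (0.4)·(-2) + (-1.0)·(3) + 0.5 = -3.3
z1[2] = (-0.8)·(-2) + (1.2)·(3) - 1.0 = 4.2
h = tanh(z1) = [0.6044, -0.9973, 0.9996]
output = (-0.8)·(0.6044) + (-0.9)·(-0.9973) + (0.3)·(0.9996) - 0.3 = 0.4139

0.4139


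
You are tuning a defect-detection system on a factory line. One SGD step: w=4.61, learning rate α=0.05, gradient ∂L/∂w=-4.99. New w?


w_new = w - α·∇
= 4.61 - 0.05·-4.99
= 4.61 + 0.2495
= 4.8595

4.8595


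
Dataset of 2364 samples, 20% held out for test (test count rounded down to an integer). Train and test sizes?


Test = ⌊2364·20/100⌋ = 472
Train = 2364 - 472 = 1892

Train: 1892, Test: 472


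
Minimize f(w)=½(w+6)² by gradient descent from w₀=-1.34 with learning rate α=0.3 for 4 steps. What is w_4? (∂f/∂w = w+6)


step 1: grad = -1.34+6 = 4.66; w = -1.34 - 0.3·(4.66) = -2.738
step 2: grad = -2.738+6 = 3.262; w = -2.738 - 0.3·(3.262) = -3.7166
step 3: grad = -3.7166+6 = 2.2834; w = -3.7166 - 0.3·(2.2834) = -4.40162
step 4: grad = -4.40162+6 = 1.59838; w = -4.40162 - 0.3·(1.59838) = -4.881134

-4.881134


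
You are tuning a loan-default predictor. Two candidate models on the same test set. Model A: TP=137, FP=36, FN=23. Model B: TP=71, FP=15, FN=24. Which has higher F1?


Model A: P=137/173=0.7919, R=137/160=0.8562, F1=2PR/(P+R)=2TP/(2TP+FP+FN)=274/333=0.8228
Model B: P=71/86=0.8256, R=71/95=0.7474, F1=2PR/(P+R)=2TP/(2TP+FP+FN)=142/181=0.7845
0.8228 > 0.7845 → Model A

Model A


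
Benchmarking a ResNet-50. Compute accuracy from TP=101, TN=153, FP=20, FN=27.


Accuracy = (TP+TN)/(TP+TN+FP+FN)
= (101+153)/(301)
= 254/301 = 84.39%

84.39%


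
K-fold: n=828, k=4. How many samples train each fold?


Fold size = 828/4 = 207
Training per fold = 828 - 207 = 621

621


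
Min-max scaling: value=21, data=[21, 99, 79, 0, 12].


min=0, max=99
(21-0)/(99-0) = 21/99 = 0.2121

0.2121


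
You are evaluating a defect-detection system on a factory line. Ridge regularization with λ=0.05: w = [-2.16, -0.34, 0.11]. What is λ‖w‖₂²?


‖w‖₂² = (-2.16)² + (-0.34)² + (0.11)²
     = 4.6656 + 0.1156 + 0.0121
     = 4.7933
λ·‖w‖₂² = 0.05·4.7933 = 0.239665

0.239665


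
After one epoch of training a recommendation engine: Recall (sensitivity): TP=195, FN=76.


Recall = TP/(TP+FN)
= 195/(195+76)
= 195/271 = 71.96%

71.96%


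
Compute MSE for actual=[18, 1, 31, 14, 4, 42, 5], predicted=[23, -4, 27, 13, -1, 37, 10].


Squared errors: (18-23)²=25, (1+ 4)²=25, (31-27)²=16, (14-13)²=1, (4+ 1)²=25, (42-37)²=25, (5-10)²=25
Sum = 142
MSE = 142/7 = 142/7

142/7


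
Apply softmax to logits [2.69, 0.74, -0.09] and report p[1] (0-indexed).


Exponentials: e^2.69=14.7317, e^0.74=2.0959, e^-0.09=0.9139
Sum = 17.7415
Softmax = [0.8303, 0.1181, 0.0515]
p[1] = 2.0959/17.7415 = 0.1181

0.1181


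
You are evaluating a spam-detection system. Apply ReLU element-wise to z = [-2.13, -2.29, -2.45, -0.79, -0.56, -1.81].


ReLU(-2.13) = max(0, -2.13) = 0.0
ReLU(-2.29) = max(0, -2.29) = 0.0
ReLU(-2.45) = max(0, -2.45) = 0.0
ReLU(-0.79) = max(0, -0.79) = 0.0
ReLU(-0.56) = max(0, -0.56) = 0.0
ReLU(-1.81) = max(0, -1.81) = 0.0
result = [0.0, 0.0, 0.0, 0.0, 0.0, 0.0]

[0.0, 0.0, 0.0, 0.0, 0.0, 0.0]


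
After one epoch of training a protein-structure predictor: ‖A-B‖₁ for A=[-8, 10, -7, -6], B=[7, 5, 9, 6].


d = |-8-7| + |10-5| + |-7-9| + |-6-6|
  = 15 + 5 + 16 + 12
  = 48

48


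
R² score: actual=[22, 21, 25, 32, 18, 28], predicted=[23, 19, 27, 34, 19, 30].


ȳ = 24.3333
SS_res = Σ(y-ŷ)² = 18
SS_tot = Σ(y-ȳ)² = 129.33
R² = 1 - SS_res/SS_tot = 1 - 0.1392 = 0.8608

0.8608


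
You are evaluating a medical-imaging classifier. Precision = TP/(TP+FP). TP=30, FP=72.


Precision = TP/(TP+FP)
= 30/(30+72)
= 30/102 = 29.41%

29.41%


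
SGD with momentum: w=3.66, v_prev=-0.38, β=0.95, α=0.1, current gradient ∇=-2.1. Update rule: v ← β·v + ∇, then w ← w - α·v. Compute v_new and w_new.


v_new = 0.95·-0.38 - 2.1 = -0.361 - 2.1 = -2.461
w_new = 3.66 - 0.1·-2.461 = 3.66 + 0.2461 = 3.9061

v_new=-2.461, w_new=3.9061


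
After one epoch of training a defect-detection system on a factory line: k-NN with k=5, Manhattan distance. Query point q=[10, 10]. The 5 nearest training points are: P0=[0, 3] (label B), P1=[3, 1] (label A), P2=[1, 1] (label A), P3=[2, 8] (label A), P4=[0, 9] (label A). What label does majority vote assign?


d(q,P0) = 17  (label B)
d(q,P1) = 16  (label A)
d(q,P2) = 18  (label A)
d(q,P3) = 10  (label A)
d(q,P4) = 11  (label A)
Votes: A=4, B=1
Majority → A

A


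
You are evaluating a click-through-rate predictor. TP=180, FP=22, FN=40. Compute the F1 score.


Precision = 180/202 = 0.8911
Recall = 180/220 = 0.8182
F1 = 2·P·R/(P+R) = 2·TP/(2·TP+FP+FN) = 360/(360+22+40) = 360/422 = 0.8531

0.8531


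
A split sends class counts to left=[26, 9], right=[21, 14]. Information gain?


Parent = [47, 23], H_parent = 0.9135
H_left = 0.8224 (n=35), H_right = 0.971 (n=35)
H_children = (35/70)·0.8224 + (35/70)·0.971 = 0.8967
IG = 0.9135 - 0.8967 = 0.0168

0.0168


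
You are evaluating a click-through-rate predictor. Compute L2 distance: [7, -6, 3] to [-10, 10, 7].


d = √((7+ 10)² + (-6-10)² + (3-7)²)
  = √(289 + 256 + 16)
  = √561 = 23.6854

23.6854


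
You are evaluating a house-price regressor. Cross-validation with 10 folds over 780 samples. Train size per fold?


Fold size = 780/10 = 78
Training per fold = 780 - 78 = 702

702


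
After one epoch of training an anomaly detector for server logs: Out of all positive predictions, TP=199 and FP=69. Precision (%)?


Precision = TP/(TP+FP)
= 199/(199+69)
= 199/268 = 74.25%

74.25%


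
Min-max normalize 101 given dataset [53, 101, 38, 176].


min=38, max=176
(101-38)/(176-38) = 63/138 = 0.4565

0.4565


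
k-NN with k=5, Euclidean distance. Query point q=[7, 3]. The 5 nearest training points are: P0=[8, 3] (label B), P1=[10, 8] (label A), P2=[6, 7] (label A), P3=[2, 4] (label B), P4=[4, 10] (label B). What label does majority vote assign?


d(q,P0) = 1.0  (label B)
d(q,P1) = 5.831  (label A)
d(q,P2) = 4.1231  (label A)
d(q,P3) = 5.099  (label B)
d(q,P4) = 7.6158  (label B)
Votes: A=2, B=3
Majority → B

B


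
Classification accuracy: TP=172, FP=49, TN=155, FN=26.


Accuracy = (TP+TN)/(TP+TN+FP+FN)
= (172+155)/(402)
= 327/402 = 81.34%

81.34%


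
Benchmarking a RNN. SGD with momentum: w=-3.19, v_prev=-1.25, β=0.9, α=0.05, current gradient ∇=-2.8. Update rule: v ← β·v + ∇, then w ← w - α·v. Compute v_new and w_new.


v_new = 0.9·-1.25 - 2.8 = -1.125 - 2.8 = -3.925
w_new = -3.19 - 0.05·-3.925 = -3.19 + 0.19625 = -2.99375

v_new=-3.925, w_new=-2.99375


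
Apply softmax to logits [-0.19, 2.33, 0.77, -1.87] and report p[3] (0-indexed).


Exponentials: e^-0.19=0.827, e^2.33=10.2779, e^0.77=2.1598, e^-1.87=0.1541
Sum = 13.4188
Softmax = [0.0616, 0.7659, 0.161, 0.0115]
p[3] = 0.1541/13.4188 = 0.0115

0.0115


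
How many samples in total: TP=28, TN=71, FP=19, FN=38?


Total = TP + TN + FP + FN
= 28 + 71 + 19 + 38
= 156
(Predicted positive: 47, predicted negative: 109)

156


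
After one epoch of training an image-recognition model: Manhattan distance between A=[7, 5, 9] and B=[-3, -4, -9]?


d = |7+ 3| + |5+ 4| + |9+ 9|
  = 10 + 9 + 18
  = 37

37


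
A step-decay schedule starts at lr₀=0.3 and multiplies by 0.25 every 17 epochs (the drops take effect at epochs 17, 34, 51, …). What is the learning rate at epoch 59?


n_drops = ⌊59/17⌋ = 3
lr = 0.3·0.25^3 = 0.3·0.015625 = 0.0046875

0.0046875


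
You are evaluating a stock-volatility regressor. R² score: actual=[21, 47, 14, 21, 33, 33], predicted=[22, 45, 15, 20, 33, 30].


ȳ = 28.1667
SS_res = Σ(y-ŷ)² = 16
SS_tot = Σ(y-ȳ)² = 704.83
R² = 1 - SS_res/SS_tot = 1 - 0.0227 = 0.9773

0.9773


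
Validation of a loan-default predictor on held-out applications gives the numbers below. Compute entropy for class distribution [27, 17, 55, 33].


Probabilities: [27/132, 17/132, 55/132, 33/132] ≈ [0.2045, 0.1288, 0.4167, 0.25]
H = -((27/132)·log₂(27/132) + (17/132)·log₂(17/132) + (55/132)·log₂(55/132) + (33/132)·log₂(33/132))
  = 1.8754 bits

1.8754 bits


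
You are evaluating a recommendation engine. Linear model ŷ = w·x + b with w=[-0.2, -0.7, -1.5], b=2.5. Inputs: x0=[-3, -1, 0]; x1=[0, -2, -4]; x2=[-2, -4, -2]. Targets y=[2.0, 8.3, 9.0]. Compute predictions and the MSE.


ŷ0 = (-0.2)·(-3) + (-0.7)·(-1) + (-1.5)·(0) + 2.5 = 3.8
ŷ1 = (-0.2)·(0) + (-0.7)·(-2) + (-1.5)·(-4) + 2.5 = 9.9
ŷ2 = (-0.2)·(-2) + (-0.7)·(-4) + (-1.5)·(-2) + 2.5 = 8.7
errors² = [3.24, 2.56, 0.09]
MSE = 5.8900/3 = 1.9633

1.9633


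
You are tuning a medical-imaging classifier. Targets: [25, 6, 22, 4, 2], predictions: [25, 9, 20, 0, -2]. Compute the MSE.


Squared errors: (25-25)²=0, (6-9)²=9, (22-20)²=4, (4-0)²=16, (2+ 2)²=16
Sum = 45
MSE = 45/5 = 9

9


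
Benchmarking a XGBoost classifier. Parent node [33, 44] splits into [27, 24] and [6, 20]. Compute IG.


Parent = [33, 44], H_parent = 0.9852
H_left = 0.9975 (n=51), H_right = 0.7793 (n=26)
H_children = (51/77)·0.9975 + (26/77)·0.7793 = 0.9238
IG = 0.9852 - 0.9238 = 0.0614

0.0614


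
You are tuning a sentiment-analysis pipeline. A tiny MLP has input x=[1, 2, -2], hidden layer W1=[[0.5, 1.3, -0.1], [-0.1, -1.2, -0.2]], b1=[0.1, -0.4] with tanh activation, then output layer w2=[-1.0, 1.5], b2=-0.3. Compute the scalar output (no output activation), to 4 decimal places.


z1[0] = (0.5)·(1) + (1.3)·(2) + (-0.1)·(-2) + 0.1 = 3.4
z1[1] = (-0.1)·(1) + (-1.2)·(2) + (-0.2)·(-2) - 0.4 = -2.5
h = tanh(z1) = [0.9978, -0.9866]
output = (-1.0)·(0.9978) + (1.5)·(-0.9866) - 0.3 = -2.7777

-2.7777
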